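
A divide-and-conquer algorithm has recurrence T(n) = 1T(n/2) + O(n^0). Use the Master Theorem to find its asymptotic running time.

Master Theorem for T(n) = 1T(n/2) + O(n^0):

a = 1, b = 2, c = 0
log_b(a) = log_2(1) = 0.0000

Case 2: c = 0 = log_2(1) = 0.0000
T(n) = O(n^0 log n) = O(log n)

For T(n) = 1T(n/2) + O(n^0): log_2(1) = 0.0000. This is Case 2 of the Master Theorem (c = log_b(a), equal work at all levels), giving O(log n).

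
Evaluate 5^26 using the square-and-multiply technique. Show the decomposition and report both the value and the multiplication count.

Computing 5^26 by squaring (build up from 5^1; each line after the first costs one multiplication):

5^1 = 5
5^2 = (5^1)^2 = 5^2 = 25
5^3 = 5 * 5^2 = 5 * 25 = 125
5^6 = (5^3)^2 = 125^2 = 15625
5^12 = (5^6)^2 = 15625^2 = 244140625
5^13 = 5 * 5^12 = 5 * 244140625 = 1220703125
5^26 = (5^13)^2 = 1220703125^2 = 1490116119384765625

Result: 1490116119384765625
Multiplications needed: 6 (6 lines after 5^1)

5^26 = 1490116119384765625. Using exponentiation by squaring, this requires 6 multiplications. The key idea: if the exponent is even, square the half-power; if odd, multiply by the base once.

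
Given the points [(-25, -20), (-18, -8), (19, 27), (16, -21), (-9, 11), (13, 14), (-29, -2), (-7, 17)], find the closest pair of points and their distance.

Computing all pairwise distances among 8 points:

d((-25, -20), (-18, -8)) = 13.8924
d((-25, -20), (19, 27)) = 64.3817
d((-25, -20), (16, -21)) = 41.0122
d((-25, -20), (-9, 11)) = 34.8855
d((-25, -20), (13, 14)) = 50.9902
d((-25, -20), (-29, -2)) = 18.4391
d((-25, -20), (-7, 17)) = 41.1461
d((-18, -8), (19, 27)) = 50.9313
d((-18, -8), (16, -21)) = 36.4005
d((-18, -8), (-9, 11)) = 21.0238
d((-18, -8), (13, 14)) = 38.0132
d((-18, -8), (-29, -2)) = 12.53
d((-18, -8), (-7, 17)) = 27.313
d((19, 27), (16, -21)) = 48.0937
d((19, 27), (-9, 11)) = 32.249
d((19, 27), (13, 14)) = 14.3178
d((19, 27), (-29, -2)) = 56.0803
d((19, 27), (-7, 17)) = 27.8568
d((16, -21), (-9, 11)) = 40.6079
d((16, -21), (13, 14)) = 35.1283
d((16, -21), (-29, -2)) = 48.8467
d((16, -21), (-7, 17)) = 44.4185
d((-9, 11), (13, 14)) = 22.2036
d((-9, 11), (-29, -2)) = 23.8537
d((-9, 11), (-7, 17)) = 6.3246 <-- minimum
d((13, 14), (-29, -2)) = 44.9444
d((13, 14), (-7, 17)) = 20.2237
d((-29, -2), (-7, 17)) = 29.0689

Closest pair: (-9, 11) and (-7, 17) with distance 6.3246

The closest pair is (-9, 11) and (-7, 17) with Euclidean distance 6.3246. For 8 points, brute-force pairwise comparison is shown above. For large n, the divide-and-conquer algorithm (sort by x, recurse on halves, check the dividing strip) achieves O(n log n).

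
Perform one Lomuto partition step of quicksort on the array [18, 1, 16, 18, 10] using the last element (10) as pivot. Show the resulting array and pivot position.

Lomuto partition with pivot = 10:

Initial array: [18, 1, 16, 18, 10]

arr[0]=18 > 10: no swap
arr[1]=1 <= 10: swap with position 0, array becomes [1, 18, 16, 18, 10]
arr[2]=16 > 10: no swap
arr[3]=18 > 10: no swap

Place pivot at position 1: [1, 10, 16, 18, 18]
Pivot position: 1

After partitioning with pivot 10, the array becomes [1, 10, 16, 18, 18]. The pivot is placed at index 1. All elements to the left of the pivot are <= 10, and all elements to the right are > 10.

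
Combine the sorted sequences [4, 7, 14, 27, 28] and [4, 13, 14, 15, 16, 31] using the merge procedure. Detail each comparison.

Merging process:

Compare 4 vs 4: take 4 from left. Merged: [4]
Compare 7 vs 4: take 4 from right. Merged: [4, 4]
Compare 7 vs 13: take 7 from left. Merged: [4, 4, 7]
Compare 14 vs 13: take 13 from right. Merged: [4, 4, 7, 13]
Compare 14 vs 14: take 14 from left. Merged: [4, 4, 7, 13, 14]
Compare 27 vs 14: take 14 from right. Merged: [4, 4, 7, 13, 14, 14]
Compare 27 vs 15: take 15 from right. Merged: [4, 4, 7, 13, 14, 14, 15]
Compare 27 vs 16: take 16 from right. Merged: [4, 4, 7, 13, 14, 14, 15, 16]
Compare 27 vs 31: take 27 from left. Merged: [4, 4, 7, 13, 14, 14, 15, 16, 27]
Compare 28 vs 31: take 28 from left. Merged: [4, 4, 7, 13, 14, 14, 15, 16, 27, 28]
Append remaining from right: [31]. Merged: [4, 4, 7, 13, 14, 14, 15, 16, 27, 28, 31]

Final merged array: [4, 4, 7, 13, 14, 14, 15, 16, 27, 28, 31]
Total comparisons: 10

The merged array is [4, 4, 7, 13, 14, 14, 15, 16, 27, 28, 31], requiring 10 comparisons. The merge step runs in O(n) time where n is the total number of elements.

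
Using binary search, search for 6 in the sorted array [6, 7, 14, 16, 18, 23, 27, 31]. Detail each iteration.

Binary search for 6 in [6, 7, 14, 16, 18, 23, 27, 31]:

lo=0, hi=7, mid=3, arr[mid]=16 -> 16 > 6, search left half
lo=0, hi=2, mid=1, arr[mid]=7 -> 7 > 6, search left half
lo=0, hi=0, mid=0, arr[mid]=6 -> Found target at index 0!

Binary search finds 6 at index 0 after 3 comparisons. The search repeatedly halves the search space by comparing with the middle element.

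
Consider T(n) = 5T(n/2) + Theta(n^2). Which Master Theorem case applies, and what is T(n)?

Master Theorem for T(n) = 5T(n/2) + O(n^2):

a = 5, b = 2, c = 2
log_b(a) = log_2(5) = 2.3219

Case 1: c = 2 < log_2(5) = 2.3219
T(n) = O(n^(log_2 5))

For T(n) = 5T(n/2) + O(n^2): log_2(5) = 2.3219. This is Case 1 of the Master Theorem (c < log_b(a), work dominated by leaves), giving O(n^(log_2 5)).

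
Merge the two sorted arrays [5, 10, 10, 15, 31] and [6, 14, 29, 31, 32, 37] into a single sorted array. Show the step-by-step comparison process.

Merging process:

Compare 5 vs 6: take 5 from left. Merged: [5]
Compare 10 vs 6: take 6 from right. Merged: [5, 6]
Compare 10 vs 14: take 10 from left. Merged: [5, 6, 10]
Compare 10 vs 14: take 10 from left. Merged: [5, 6, 10, 10]
Compare 15 vs 14: take 14 from right. Merged: [5, 6, 10, 10, 14]
Compare 15 vs 29: take 15 from left. Merged: [5, 6, 10, 10, 14, 15]
Compare 31 vs 29: take 29 from right. Merged: [5, 6, 10, 10, 14, 15, 29]
Compare 31 vs 31: take 31 from left. Merged: [5, 6, 10, 10, 14, 15, 29, 31]
Append remaining from right: [31, 32, 37]. Merged: [5, 6, 10, 10, 14, 15, 29, 31, 31, 32, 37]

Final merged array: [5, 6, 10, 10, 14, 15, 29, 31, 31, 32, 37]
Total comparisons: 8

The merged array is [5, 6, 10, 10, 14, 15, 29, 31, 31, 32, 37], requiring 8 comparisons. The merge step runs in O(n) time where n is the total number of elements.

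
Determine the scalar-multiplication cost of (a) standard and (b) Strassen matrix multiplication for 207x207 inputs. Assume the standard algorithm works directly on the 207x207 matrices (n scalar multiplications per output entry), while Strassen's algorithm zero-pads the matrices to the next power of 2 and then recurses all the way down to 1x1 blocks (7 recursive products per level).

Matrix multiplication for 207x207 matrices:

Strassen's algorithm requires power-of-2 dimensions. Pad 207x207 to 256x256 (next power of 2).

Standard algorithm: 207^3 = 8869743 multiplications
Strassen's algorithm: 7^(log2(256)) = 7^8 = 5764801 multiplications
Savings: 8869743 - 5764801 = 3104942 multiplications

Standard: 8869743 multiplications (207^3). Strassen: 5764801 multiplications (7^8, after padding to 256x256). Strassen reduces 8 recursive multiplications to 7 at each level.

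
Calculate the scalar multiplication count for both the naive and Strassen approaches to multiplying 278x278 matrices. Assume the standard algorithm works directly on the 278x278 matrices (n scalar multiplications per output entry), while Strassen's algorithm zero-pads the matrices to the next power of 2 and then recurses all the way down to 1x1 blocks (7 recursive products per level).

Matrix multiplication for 278x278 matrices:

Strassen's algorithm requires power-of-2 dimensions. Pad 278x278 to 512x512 (next power of 2).

Standard algorithm: 278^3 = 21484952 multiplications
Strassen's algorithm: 7^(log2(512)) = 7^9 = 40353607 multiplications
Difference: 21484952 - 40353607 = -18868655 (Strassen uses MORE here due to padding overhead — for small or just-over-power-of-2 n, padding can outweigh the per-level savings)

Standard: 21484952 multiplications (278^3). Strassen: 40353607 multiplications (7^9, after padding to 512x512). Strassen reduces 8 recursive multiplications to 7 at each level.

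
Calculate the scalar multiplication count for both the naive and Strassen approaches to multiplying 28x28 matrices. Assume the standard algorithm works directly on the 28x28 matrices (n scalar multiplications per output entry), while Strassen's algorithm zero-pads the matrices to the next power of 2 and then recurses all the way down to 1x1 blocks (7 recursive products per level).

Matrix multiplication for 28x28 matrices:

Strassen's algorithm requires power-of-2 dimensions. Pad 28x28 to 32x32 (next power of 2).

Standard algorithm: 28^3 = 21952 multiplications
Strassen's algorithm: 7^(log2(32)) = 7^5 = 16807 multiplications
Savings: 21952 - 16807 = 5145 multiplications

Standard: 21952 multiplications (28^3). Strassen: 16807 multiplications (7^5, after padding to 32x32). Strassen reduces 8 recursive multiplications to 7 at each level.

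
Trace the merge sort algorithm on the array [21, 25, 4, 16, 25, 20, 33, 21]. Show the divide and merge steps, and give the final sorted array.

Merge sort trace:

Split: [21, 25, 4, 16, 25, 20, 33, 21] -> [21, 25, 4, 16] and [25, 20, 33, 21]
  Split: [21, 25, 4, 16] -> [21, 25] and [4, 16]
    Split: [21, 25] -> [21] and [25]
    Merge: [21] + [25] -> [21, 25]
    Split: [4, 16] -> [4] and [16]
    Merge: [4] + [16] -> [4, 16]
  Merge: [21, 25] + [4, 16] -> [4, 16, 21, 25]
  Split: [25, 20, 33, 21] -> [25, 20] and [33, 21]
    Split: [25, 20] -> [25] and [20]
    Merge: [25] + [20] -> [20, 25]
    Split: [33, 21] -> [33] and [21]
    Merge: [33] + [21] -> [21, 33]
  Merge: [20, 25] + [21, 33] -> [20, 21, 25, 33]
Merge: [4, 16, 21, 25] + [20, 21, 25, 33] -> [4, 16, 20, 21, 21, 25, 25, 33]

Final sorted array: [4, 16, 20, 21, 21, 25, 25, 33]

The merge sort proceeds by recursively splitting the array and merging sorted halves.
After all merges, the sorted array is [4, 16, 20, 21, 21, 25, 25, 33].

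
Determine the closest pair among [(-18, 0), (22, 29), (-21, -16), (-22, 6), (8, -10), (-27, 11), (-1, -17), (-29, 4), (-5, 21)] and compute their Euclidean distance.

Computing all pairwise distances among 9 points:

d((-18, 0), (22, 29)) = 49.4065
d((-18, 0), (-21, -16)) = 16.2788
d((-18, 0), (-22, 6)) = 7.2111
d((-18, 0), (8, -10)) = 27.8568
d((-18, 0), (-27, 11)) = 14.2127
d((-18, 0), (-1, -17)) = 24.0416
d((-18, 0), (-29, 4)) = 11.7047
d((-18, 0), (-5, 21)) = 24.6982
d((22, 29), (-21, -16)) = 62.2415
d((22, 29), (-22, 6)) = 49.6488
d((22, 29), (8, -10)) = 41.4367
d((22, 29), (-27, 11)) = 52.2015
d((22, 29), (-1, -17)) = 51.4296
d((22, 29), (-29, 4)) = 56.7979
d((22, 29), (-5, 21)) = 28.1603
d((-21, -16), (-22, 6)) = 22.0227
d((-21, -16), (8, -10)) = 29.6142
d((-21, -16), (-27, 11)) = 27.6586
d((-21, -16), (-1, -17)) = 20.025
d((-21, -16), (-29, 4)) = 21.5407
d((-21, -16), (-5, 21)) = 40.3113
d((-22, 6), (8, -10)) = 34.0
d((-22, 6), (-27, 11)) = 7.0711 <-- minimum
d((-22, 6), (-1, -17)) = 31.1448
d((-22, 6), (-29, 4)) = 7.2801
d((-22, 6), (-5, 21)) = 22.6716
d((8, -10), (-27, 11)) = 40.8167
d((8, -10), (-1, -17)) = 11.4018
d((8, -10), (-29, 4)) = 39.5601
d((8, -10), (-5, 21)) = 33.6155
d((-27, 11), (-1, -17)) = 38.2099
d((-27, 11), (-29, 4)) = 7.2801
d((-27, 11), (-5, 21)) = 24.1661
d((-1, -17), (-29, 4)) = 35.0
d((-1, -17), (-5, 21)) = 38.2099
d((-29, 4), (-5, 21)) = 29.4109

Closest pair: (-22, 6) and (-27, 11) with distance 7.0711

The closest pair is (-22, 6) and (-27, 11) with Euclidean distance 7.0711. For 9 points, brute-force pairwise comparison is shown above. For large n, the divide-and-conquer algorithm (sort by x, recurse on halves, check the dividing strip) achieves O(n log n).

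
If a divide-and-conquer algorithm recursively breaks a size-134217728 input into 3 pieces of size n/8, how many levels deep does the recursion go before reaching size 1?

For divide and conquer with division factor 8:

Problem sizes at each level:
Level 0: 134217728
Level 1: 16777216
Level 2: 2097152
Level 3: 262144
Level 4: 32768
Level 5: 4096
Level 6: 512
Level 7: 64
Level 8: 8
Level 9: 1

The root is level 0 and the size-1 base case is level 9 (the tree spans levels 0 through 9, i.e. 10 levels counting the root), so the depth is the number of divisions: log_8(134217728) = 9

The recursion tree depth is log_8(134217728) = 9. At each level, the problem size is divided by 8, so it takes 9 divisions to reduce to a base case of size 1. The algorithm makes 3 recursive calls at each level.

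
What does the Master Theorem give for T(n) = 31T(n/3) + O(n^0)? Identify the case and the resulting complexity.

Master Theorem for T(n) = 31T(n/3) + O(n^0):

a = 31, b = 3, c = 0
log_b(a) = log_3(31) = 3.1257

Case 1: c = 0 < log_3(31) = 3.1257
T(n) = O(n^(log_3 31))

For T(n) = 31T(n/3) + O(n^0): log_3(31) = 3.1257. This is Case 1 of the Master Theorem (c < log_b(a), work dominated by leaves), giving O(n^(log_3 31)).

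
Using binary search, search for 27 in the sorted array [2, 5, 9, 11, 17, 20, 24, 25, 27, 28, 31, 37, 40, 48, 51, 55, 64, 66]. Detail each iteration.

Binary search for 27 in [2, 5, 9, 11, 17, 20, 24, 25, 27, 28, 31, 37, 40, 48, 51, 55, 64, 66]:

lo=0, hi=17, mid=8, arr[mid]=27 -> Found target at index 8!

Binary search finds 27 at index 8 after 1 comparisons. The search repeatedly halves the search space by comparing with the middle element.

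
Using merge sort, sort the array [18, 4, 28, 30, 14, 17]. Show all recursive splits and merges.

Merge sort trace:

Split: [18, 4, 28, 30, 14, 17] -> [18, 4, 28] and [30, 14, 17]
  Split: [18, 4, 28] -> [18] and [4, 28]
    Split: [4, 28] -> [4] and [28]
    Merge: [4] + [28] -> [4, 28]
  Merge: [18] + [4, 28] -> [4, 18, 28]
  Split: [30, 14, 17] -> [30] and [14, 17]
    Split: [14, 17] -> [14] and [17]
    Merge: [14] + [17] -> [14, 17]
  Merge: [30] + [14, 17] -> [14, 17, 30]
Merge: [4, 18, 28] + [14, 17, 30] -> [4, 14, 17, 18, 28, 30]

Final sorted array: [4, 14, 17, 18, 28, 30]

The merge sort proceeds by recursively splitting the array and merging sorted halves.
After all merges, the sorted array is [4, 14, 17, 18, 28, 30].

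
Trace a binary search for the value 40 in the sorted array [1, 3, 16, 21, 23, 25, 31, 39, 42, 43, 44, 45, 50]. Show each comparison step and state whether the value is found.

Binary search for 40 in [1, 3, 16, 21, 23, 25, 31, 39, 42, 43, 44, 45, 50]:

lo=0, hi=12, mid=6, arr[mid]=31 -> 31 < 40, search right half
lo=7, hi=12, mid=9, arr[mid]=43 -> 43 > 40, search left half
lo=7, hi=8, mid=7, arr[mid]=39 -> 39 < 40, search right half
lo=8, hi=8, mid=8, arr[mid]=42 -> 42 > 40, search left half
lo=8 > hi=7, target 40 not found

Binary search determines that 40 is not in the array after 4 comparisons. The search space was exhausted without finding the target.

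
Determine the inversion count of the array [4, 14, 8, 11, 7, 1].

Finding inversions in [4, 14, 8, 11, 7, 1]:

(0, 5): arr[0]=4 > arr[5]=1
(1, 2): arr[1]=14 > arr[2]=8
(1, 3): arr[1]=14 > arr[3]=11
(1, 4): arr[1]=14 > arr[4]=7
(1, 5): arr[1]=14 > arr[5]=1
(2, 4): arr[2]=8 > arr[4]=7
(2, 5): arr[2]=8 > arr[5]=1
(3, 4): arr[3]=11 > arr[4]=7
(3, 5): arr[3]=11 > arr[5]=1
(4, 5): arr[4]=7 > arr[5]=1

Total inversions: 10

The array has 10 inversion(s): (0,5), (1,2), (1,3), (1,4), (1,5), (2,4), (2,5), (3,4), (3,5), (4,5). Each pair (i,j) satisfies i < j and arr[i] > arr[j].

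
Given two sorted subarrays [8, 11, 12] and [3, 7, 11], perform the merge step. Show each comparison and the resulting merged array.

Merging process:

Compare 8 vs 3: take 3 from right. Merged: [3]
Compare 8 vs 7: take 7 from right. Merged: [3, 7]
Compare 8 vs 11: take 8 from left. Merged: [3, 7, 8]
Compare 11 vs 11: take 11 from left. Merged: [3, 7, 8, 11]
Compare 12 vs 11: take 11 from right. Merged: [3, 7, 8, 11, 11]
Append remaining from left: [12]. Merged: [3, 7, 8, 11, 11, 12]

Final merged array: [3, 7, 8, 11, 11, 12]
Total comparisons: 5

The merged array is [3, 7, 8, 11, 11, 12], requiring 5 comparisons. The merge step runs in O(n) time where n is the total number of elements.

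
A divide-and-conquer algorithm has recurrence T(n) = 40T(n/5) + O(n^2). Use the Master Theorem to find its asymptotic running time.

Master Theorem for T(n) = 40T(n/5) + O(n^2):

a = 40, b = 5, c = 2
log_b(a) = log_5(40) = 2.2920

Case 1: c = 2 < log_5(40) = 2.2920
T(n) = O(n^(log_5 40))

For T(n) = 40T(n/5) + O(n^2): log_5(40) = 2.2920. This is Case 1 of the Master Theorem (c < log_b(a), work dominated by leaves), giving O(n^(log_5 40)).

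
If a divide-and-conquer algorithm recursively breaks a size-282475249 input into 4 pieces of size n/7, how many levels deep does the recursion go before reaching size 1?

For divide and conquer with division factor 7:

Problem sizes at each level:
Level 0: 282475249
Level 1: 40353607
Level 2: 5764801
Level 3: 823543
Level 4: 117649
Level 5: 16807
Level 6: 2401
Level 7: 343
Level 8: 49
Level 9: 7
Level 10: 1

The root is level 0 and the size-1 base case is level 10 (the tree spans levels 0 through 10, i.e. 11 levels counting the root), so the depth is the number of divisions: log_7(282475249) = 10

The recursion tree depth is log_7(282475249) = 10. At each level, the problem size is divided by 7, so it takes 10 divisions to reduce to a base case of size 1. The algorithm makes 4 recursive calls at each level.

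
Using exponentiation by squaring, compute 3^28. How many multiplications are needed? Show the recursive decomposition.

Computing 3^28 by squaring (build up from 3^1; each line after the first costs one multiplication):

3^1 = 3
3^2 = (3^1)^2 = 3^2 = 9
3^3 = 3 * 3^2 = 3 * 9 = 27
3^6 = (3^3)^2 = 27^2 = 729
3^7 = 3 * 3^6 = 3 * 729 = 2187
3^14 = (3^7)^2 = 2187^2 = 4782969
3^28 = (3^14)^2 = 4782969^2 = 22876792454961

Result: 22876792454961
Multiplications needed: 6 (6 lines after 3^1)

3^28 = 22876792454961. Using exponentiation by squaring, this requires 6 multiplications. The key idea: if the exponent is even, square the half-power; if odd, multiply by the base once.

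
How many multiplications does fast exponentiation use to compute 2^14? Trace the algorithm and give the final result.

Computing 2^14 by squaring (build up from 2^1; each line after the first costs one multiplication):

2^1 = 2
2^2 = (2^1)^2 = 2^2 = 4
2^3 = 2 * 2^2 = 2 * 4 = 8
2^6 = (2^3)^2 = 8^2 = 64
2^7 = 2 * 2^6 = 2 * 64 = 128
2^14 = (2^7)^2 = 128^2 = 16384

Result: 16384
Multiplications needed: 5 (5 lines after 2^1)

2^14 = 16384. Using exponentiation by squaring, this requires 5 multiplications. The key idea: if the exponent is even, square the half-power; if odd, multiply by the base once.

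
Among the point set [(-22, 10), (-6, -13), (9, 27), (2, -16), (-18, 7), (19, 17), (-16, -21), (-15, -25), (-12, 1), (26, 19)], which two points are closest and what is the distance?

Computing all pairwise distances among 10 points:

d((-22, 10), (-6, -13)) = 28.0179
d((-22, 10), (9, 27)) = 35.3553
d((-22, 10), (2, -16)) = 35.3836
d((-22, 10), (-18, 7)) = 5.0
d((-22, 10), (19, 17)) = 41.5933
d((-22, 10), (-16, -21)) = 31.5753
d((-22, 10), (-15, -25)) = 35.6931
d((-22, 10), (-12, 1)) = 13.4536
d((-22, 10), (26, 19)) = 48.8365
d((-6, -13), (9, 27)) = 42.72
d((-6, -13), (2, -16)) = 8.544
d((-6, -13), (-18, 7)) = 23.3238
d((-6, -13), (19, 17)) = 39.0512
d((-6, -13), (-16, -21)) = 12.8062
d((-6, -13), (-15, -25)) = 15.0
d((-6, -13), (-12, 1)) = 15.2315
d((-6, -13), (26, 19)) = 45.2548
d((9, 27), (2, -16)) = 43.566
d((9, 27), (-18, 7)) = 33.6006
d((9, 27), (19, 17)) = 14.1421
d((9, 27), (-16, -21)) = 54.1202
d((9, 27), (-15, -25)) = 57.2713
d((9, 27), (-12, 1)) = 33.4215
d((9, 27), (26, 19)) = 18.7883
d((2, -16), (-18, 7)) = 30.4795
d((2, -16), (19, 17)) = 37.1214
d((2, -16), (-16, -21)) = 18.6815
d((2, -16), (-15, -25)) = 19.2354
d((2, -16), (-12, 1)) = 22.0227
d((2, -16), (26, 19)) = 42.4382
d((-18, 7), (19, 17)) = 38.3275
d((-18, 7), (-16, -21)) = 28.0713
d((-18, 7), (-15, -25)) = 32.1403
d((-18, 7), (-12, 1)) = 8.4853
d((-18, 7), (26, 19)) = 45.607
d((19, 17), (-16, -21)) = 51.6624
d((19, 17), (-15, -25)) = 54.037
d((19, 17), (-12, 1)) = 34.8855
d((19, 17), (26, 19)) = 7.2801
d((-16, -21), (-15, -25)) = 4.1231 <-- minimum
d((-16, -21), (-12, 1)) = 22.3607
d((-16, -21), (26, 19)) = 58.0
d((-15, -25), (-12, 1)) = 26.1725
d((-15, -25), (26, 19)) = 60.1415
d((-12, 1), (26, 19)) = 42.0476

Closest pair: (-16, -21) and (-15, -25) with distance 4.1231

The closest pair is (-16, -21) and (-15, -25) with Euclidean distance 4.1231. For 10 points, brute-force pairwise comparison is shown above. For large n, the divide-and-conquer algorithm (sort by x, recurse on halves, check the dividing strip) achieves O(n log n).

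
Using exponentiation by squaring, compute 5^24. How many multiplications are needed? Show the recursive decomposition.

Computing 5^24 by squaring (build up from 5^1; each line after the first costs one multiplication):

5^1 = 5
5^2 = (5^1)^2 = 5^2 = 25
5^3 = 5 * 5^2 = 5 * 25 = 125
5^6 = (5^3)^2 = 125^2 = 15625
5^12 = (5^6)^2 = 15625^2 = 244140625
5^24 = (5^12)^2 = 244140625^2 = 59604644775390625

Result: 59604644775390625
Multiplications needed: 5 (5 lines after 5^1)

5^24 = 59604644775390625. Using exponentiation by squaring, this requires 5 multiplications. The key idea: if the exponent is even, square the half-power; if odd, multiply by the base once.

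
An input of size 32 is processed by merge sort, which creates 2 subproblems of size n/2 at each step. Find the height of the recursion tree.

For divide and conquer with division factor 2:

Problem sizes at each level:
Level 0: 32
Level 1: 16
Level 2: 8
Level 3: 4
Level 4: 2
Level 5: 1

The root is level 0 and the size-1 base case is level 5 (the tree spans levels 0 through 5, i.e. 6 levels counting the root), so the depth is the number of divisions: log_2(32) = 5

The recursion tree depth is log_2(32) = 5. At each level, the problem size is divided by 2, so it takes 5 divisions to reduce to a base case of size 1. The algorithm makes 2 recursive calls at each level.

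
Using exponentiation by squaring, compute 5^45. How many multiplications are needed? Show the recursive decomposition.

Computing 5^45 by squaring (build up from 5^1; each line after the first costs one multiplication):

5^1 = 5
5^2 = (5^1)^2 = 5^2 = 25
5^4 = (5^2)^2 = 25^2 = 625
5^5 = 5 * 5^4 = 5 * 625 = 3125
5^10 = (5^5)^2 = 3125^2 = 9765625
5^11 = 5 * 5^10 = 5 * 9765625 = 48828125
5^22 = (5^11)^2 = 48828125^2 = 2384185791015625
5^44 = (5^22)^2 = 2384185791015625^2 = 5684341886080801486968994140625
5^45 = 5 * 5^44 = 5 * 5684341886080801486968994140625 = 28421709430404007434844970703125

Result: 28421709430404007434844970703125
Multiplications needed: 8 (8 lines after 5^1)

5^45 = 28421709430404007434844970703125. Using exponentiation by squaring, this requires 8 multiplications. The key idea: if the exponent is even, square the half-power; if odd, multiply by the base once.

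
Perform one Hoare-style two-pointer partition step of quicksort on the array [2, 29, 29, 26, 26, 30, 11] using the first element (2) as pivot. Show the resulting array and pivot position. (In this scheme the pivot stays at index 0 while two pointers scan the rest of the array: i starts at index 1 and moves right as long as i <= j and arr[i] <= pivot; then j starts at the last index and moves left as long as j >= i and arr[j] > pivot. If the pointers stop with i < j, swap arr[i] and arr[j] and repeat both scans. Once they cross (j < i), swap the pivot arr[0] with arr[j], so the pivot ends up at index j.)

Hoare-style two-pointer partition with pivot = 2:

Initial array: [2, 29, 29, 26, 26, 30, 11]

Pointers start at i = 1, j = 6.
i ends at 1, j ends at 0: the pointers have crossed (j < i), so scanning stops.

j = 0, so swapping arr[0] with arr[j] leaves the pivot at position 0: [2, 29, 29, 26, 26, 30, 11]
Pivot position: 0

After partitioning with pivot 2, the array becomes [2, 29, 29, 26, 26, 30, 11]. The pivot is placed at index 0. All elements to the left of the pivot are <= 2, and all elements to the right are > 2.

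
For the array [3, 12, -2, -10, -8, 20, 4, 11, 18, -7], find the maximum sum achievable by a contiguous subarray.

Using Kadane's algorithm on [3, 12, -2, -10, -8, 20, 4, 11, 18, -7]:

Scanning through the array:
Position 1 (value 12): max_ending_here = 15, max_so_far = 15
Position 2 (value -2): max_ending_here = 13, max_so_far = 15
Position 3 (value -10): max_ending_here = 3, max_so_far = 15
Position 4 (value -8): max_ending_here = -5, max_so_far = 15
Position 5 (value 20): max_ending_here = 20, max_so_far = 20
Position 6 (value 4): max_ending_here = 24, max_so_far = 24
Position 7 (value 11): max_ending_here = 35, max_so_far = 35
Position 8 (value 18): max_ending_here = 53, max_so_far = 53
Position 9 (value -7): max_ending_here = 46, max_so_far = 53

Maximum subarray: [20, 4, 11, 18]
Maximum sum: 53

The maximum subarray is [20, 4, 11, 18] with sum 53. This subarray runs from index 5 to index 8.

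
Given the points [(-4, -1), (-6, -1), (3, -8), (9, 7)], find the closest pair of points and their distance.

Computing all pairwise distances among 4 points:

d((-4, -1), (-6, -1)) = 2.0 <-- minimum
d((-4, -1), (3, -8)) = 9.8995
d((-4, -1), (9, 7)) = 15.2643
d((-6, -1), (3, -8)) = 11.4018
d((-6, -1), (9, 7)) = 17.0
d((3, -8), (9, 7)) = 16.1555

Closest pair: (-4, -1) and (-6, -1) with distance 2.0

The closest pair is (-4, -1) and (-6, -1) with Euclidean distance 2.0. For 4 points, brute-force pairwise comparison is shown above. For large n, the divide-and-conquer algorithm (sort by x, recurse on halves, check the dividing strip) achieves O(n log n).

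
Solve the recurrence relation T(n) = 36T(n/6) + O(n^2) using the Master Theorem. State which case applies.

Master Theorem for T(n) = 36T(n/6) + O(n^2):

a = 36, b = 6, c = 2
log_b(a) = log_6(36) = 2.0000

Case 2: c = 2 = log_6(36) = 2.0000
T(n) = O(n^2 log n) = O(n^2 log n)

For T(n) = 36T(n/6) + O(n^2): log_6(36) = 2.0000. This is Case 2 of the Master Theorem (c = log_b(a), equal work at all levels), giving O(n^2 log n).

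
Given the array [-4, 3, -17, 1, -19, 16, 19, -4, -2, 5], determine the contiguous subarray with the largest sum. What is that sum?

Using Kadane's algorithm on [-4, 3, -17, 1, -19, 16, 19, -4, -2, 5]:

Scanning through the array:
Position 1 (value 3): max_ending_here = 3, max_so_far = 3
Position 2 (value -17): max_ending_here = -14, max_so_far = 3
Position 3 (value 1): max_ending_here = 1, max_so_far = 3
Position 4 (value -19): max_ending_here = -18, max_so_far = 3
Position 5 (value 16): max_ending_here = 16, max_so_far = 16
Position 6 (value 19): max_ending_here = 35, max_so_far = 35
Position 7 (value -4): max_ending_here = 31, max_so_far = 35
Position 8 (value -2): max_ending_here = 29, max_so_far = 35
Position 9 (value 5): max_ending_here = 34, max_so_far = 35

Maximum subarray: [16, 19]
Maximum sum: 35

The maximum subarray is [16, 19] with sum 35. This subarray runs from index 5 to index 6.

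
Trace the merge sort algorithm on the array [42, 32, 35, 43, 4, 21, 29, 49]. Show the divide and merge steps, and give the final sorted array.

Merge sort trace:

Split: [42, 32, 35, 43, 4, 21, 29, 49] -> [42, 32, 35, 43] and [4, 21, 29, 49]
  Split: [42, 32, 35, 43] -> [42, 32] and [35, 43]
    Split: [42, 32] -> [42] and [32]
    Merge: [42] + [32] -> [32, 42]
    Split: [35, 43] -> [35] and [43]
    Merge: [35] + [43] -> [35, 43]
  Merge: [32, 42] + [35, 43] -> [32, 35, 42, 43]
  Split: [4, 21, 29, 49] -> [4, 21] and [29, 49]
    Split: [4, 21] -> [4] and [21]
    Merge: [4] + [21] -> [4, 21]
    Split: [29, 49] -> [29] and [49]
    Merge: [29] + [49] -> [29, 49]
  Merge: [4, 21] + [29, 49] -> [4, 21, 29, 49]
Merge: [32, 35, 42, 43] + [4, 21, 29, 49] -> [4, 21, 29, 32, 35, 42, 43, 49]

Final sorted array: [4, 21, 29, 32, 35, 42, 43, 49]

The merge sort proceeds by recursively splitting the array and merging sorted halves.
After all merges, the sorted array is [4, 21, 29, 32, 35, 42, 43, 49].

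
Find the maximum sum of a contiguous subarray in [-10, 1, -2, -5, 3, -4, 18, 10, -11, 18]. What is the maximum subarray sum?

Using Kadane's algorithm on [-10, 1, -2, -5, 3, -4, 18, 10, -11, 18]:

Scanning through the array:
Position 1 (value 1): max_ending_here = 1, max_so_far = 1
Position 2 (value -2): max_ending_here = -1, max_so_far = 1
Position 3 (value -5): max_ending_here = -5, max_so_far = 1
Position 4 (value 3): max_ending_here = 3, max_so_far = 3
Position 5 (value -4): max_ending_here = -1, max_so_far = 3
Position 6 (value 18): max_ending_here = 18, max_so_far = 18
Position 7 (value 10): max_ending_here = 28, max_so_far = 28
Position 8 (value -11): max_ending_here = 17, max_so_far = 28
Position 9 (value 18): max_ending_here = 35, max_so_far = 35

Maximum subarray: [18, 10, -11, 18]
Maximum sum: 35

The maximum subarray is [18, 10, -11, 18] with sum 35. This subarray runs from index 6 to index 9.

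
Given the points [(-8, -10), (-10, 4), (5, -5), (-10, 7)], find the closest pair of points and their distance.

Computing all pairwise distances among 4 points:

d((-8, -10), (-10, 4)) = 14.1421
d((-8, -10), (5, -5)) = 13.9284
d((-8, -10), (-10, 7)) = 17.1172
d((-10, 4), (5, -5)) = 17.4929
d((-10, 4), (-10, 7)) = 3.0 <-- minimum
d((5, -5), (-10, 7)) = 19.2094

Closest pair: (-10, 4) and (-10, 7) with distance 3.0

The closest pair is (-10, 4) and (-10, 7) with Euclidean distance 3.0. For 4 points, brute-force pairwise comparison is shown above. For large n, the divide-and-conquer algorithm (sort by x, recurse on halves, check the dividing strip) achieves O(n log n).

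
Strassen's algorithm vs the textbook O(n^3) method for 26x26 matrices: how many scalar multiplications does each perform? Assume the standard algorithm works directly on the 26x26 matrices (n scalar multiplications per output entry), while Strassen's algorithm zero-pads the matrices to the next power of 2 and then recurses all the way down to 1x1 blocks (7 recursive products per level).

Matrix multiplication for 26x26 matrices:

Strassen's algorithm requires power-of-2 dimensions. Pad 26x26 to 32x32 (next power of 2).

Standard algorithm: 26^3 = 17576 multiplications
Strassen's algorithm: 7^(log2(32)) = 7^5 = 16807 multiplications
Savings: 17576 - 16807 = 769 multiplications

Standard: 17576 multiplications (26^3). Strassen: 16807 multiplications (7^5, after padding to 32x32). Strassen reduces 8 recursive multiplications to 7 at each level.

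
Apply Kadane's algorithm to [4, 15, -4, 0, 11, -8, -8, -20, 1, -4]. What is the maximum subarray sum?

Using Kadane's algorithm on [4, 15, -4, 0, 11, -8, -8, -20, 1, -4]:

Scanning through the array:
Position 1 (value 15): max_ending_here = 19, max_so_far = 19
Position 2 (value -4): max_ending_here = 15, max_so_far = 19
Position 3 (value 0): max_ending_here = 15, max_so_far = 19
Position 4 (value 11): max_ending_here = 26, max_so_far = 26
Position 5 (value -8): max_ending_here = 18, max_so_far = 26
Position 6 (value -8): max_ending_here = 10, max_so_far = 26
Position 7 (value -20): max_ending_here = -10, max_so_far = 26
Position 8 (value 1): max_ending_here = 1, max_so_far = 26
Position 9 (value -4): max_ending_here = -3, max_so_far = 26

Maximum subarray: [4, 15, -4, 0, 11]
Maximum sum: 26

The maximum subarray is [4, 15, -4, 0, 11] with sum 26. This subarray runs from index 0 to index 4.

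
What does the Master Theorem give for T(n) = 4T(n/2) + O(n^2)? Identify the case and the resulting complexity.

Master Theorem for T(n) = 4T(n/2) + O(n^2):

a = 4, b = 2, c = 2
log_b(a) = log_2(4) = 2.0000

Case 2: c = 2 = log_2(4) = 2.0000
T(n) = O(n^2 log n) = O(n^2 log n)

For T(n) = 4T(n/2) + O(n^2): log_2(4) = 2.0000. This is Case 2 of the Master Theorem (c = log_b(a), equal work at all levels), giving O(n^2 log n).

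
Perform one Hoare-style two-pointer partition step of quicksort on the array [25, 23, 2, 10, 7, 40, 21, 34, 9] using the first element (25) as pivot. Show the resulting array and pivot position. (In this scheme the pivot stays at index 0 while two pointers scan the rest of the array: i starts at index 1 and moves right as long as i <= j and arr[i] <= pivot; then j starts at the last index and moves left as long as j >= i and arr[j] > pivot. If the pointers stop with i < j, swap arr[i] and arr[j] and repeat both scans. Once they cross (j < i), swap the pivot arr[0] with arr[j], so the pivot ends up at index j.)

Hoare-style two-pointer partition with pivot = 25:

Initial array: [25, 23, 2, 10, 7, 40, 21, 34, 9]

Pointers start at i = 1, j = 8.
i stops at index 5 (arr[5]=40 > 25), j stops at index 8 (arr[8]=9 <= 25): swap arr[5] and arr[8], array becomes [25, 23, 2, 10, 7, 9, 21, 34, 40]
i ends at 7, j ends at 6: the pointers have crossed (j < i), so scanning stops.

Swap pivot arr[0] with arr[6] to place pivot at position 6: [21, 23, 2, 10, 7, 9, 25, 34, 40]
Pivot position: 6

After partitioning with pivot 25, the array becomes [21, 23, 2, 10, 7, 9, 25, 34, 40]. The pivot is placed at index 6. All elements to the left of the pivot are <= 25, and all elements to the right are > 25.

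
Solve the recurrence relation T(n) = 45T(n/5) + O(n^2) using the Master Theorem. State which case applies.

Master Theorem for T(n) = 45T(n/5) + O(n^2):

a = 45, b = 5, c = 2
log_b(a) = log_5(45) = 2.3652

Case 1: c = 2 < log_5(45) = 2.3652
T(n) = O(n^(log_5 45))

For T(n) = 45T(n/5) + O(n^2): log_5(45) = 2.3652. This is Case 1 of the Master Theorem (c < log_b(a), work dominated by leaves), giving O(n^(log_5 45)).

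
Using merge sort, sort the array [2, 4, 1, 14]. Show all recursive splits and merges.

Merge sort trace:

Split: [2, 4, 1, 14] -> [2, 4] and [1, 14]
  Split: [2, 4] -> [2] and [4]
  Merge: [2] + [4] -> [2, 4]
  Split: [1, 14] -> [1] and [14]
  Merge: [1] + [14] -> [1, 14]
Merge: [2, 4] + [1, 14] -> [1, 2, 4, 14]

Final sorted array: [1, 2, 4, 14]

The merge sort proceeds by recursively splitting the array and merging sorted halves.
After all merges, the sorted array is [1, 2, 4, 14].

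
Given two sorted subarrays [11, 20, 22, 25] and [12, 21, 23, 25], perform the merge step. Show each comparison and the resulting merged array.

Merging process:

Compare 11 vs 12: take 11 from left. Merged: [11]
Compare 20 vs 12: take 12 from right. Merged: [11, 12]
Compare 20 vs 21: take 20 from left. Merged: [11, 12, 20]
Compare 22 vs 21: take 21 from right. Merged: [11, 12, 20, 21]
Compare 22 vs 23: take 22 from left. Merged: [11, 12, 20, 21, 22]
Compare 25 vs 23: take 23 from right. Merged: [11, 12, 20, 21, 22, 23]
Compare 25 vs 25: take 25 from left. Merged: [11, 12, 20, 21, 22, 23, 25]
Append remaining from right: [25]. Merged: [11, 12, 20, 21, 22, 23, 25, 25]

Final merged array: [11, 12, 20, 21, 22, 23, 25, 25]
Total comparisons: 7

The merged array is [11, 12, 20, 21, 22, 23, 25, 25], requiring 7 comparisons. The merge step runs in O(n) time where n is the total number of elements.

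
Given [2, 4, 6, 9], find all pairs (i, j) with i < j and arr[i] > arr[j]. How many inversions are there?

Finding inversions in [2, 4, 6, 9]:


Total inversions: 0

The array has 0 inversions. It is already sorted.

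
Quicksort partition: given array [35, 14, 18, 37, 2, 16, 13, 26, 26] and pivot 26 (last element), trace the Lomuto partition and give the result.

Lomuto partition with pivot = 26:

Initial array: [35, 14, 18, 37, 2, 16, 13, 26, 26]

arr[0]=35 > 26: no swap
arr[1]=14 <= 26: swap with position 0, array becomes [14, 35, 18, 37, 2, 16, 13, 26, 26]
arr[2]=18 <= 26: swap with position 1, array becomes [14, 18, 35, 37, 2, 16, 13, 26, 26]
arr[3]=37 > 26: no swap
arr[4]=2 <= 26: swap with position 2, array becomes [14, 18, 2, 37, 35, 16, 13, 26, 26]
arr[5]=16 <= 26: swap with position 3, array becomes [14, 18, 2, 16, 35, 37, 13, 26, 26]
arr[6]=13 <= 26: swap with position 4, array becomes [14, 18, 2, 16, 13, 37, 35, 26, 26]
arr[7]=26 <= 26: swap with position 5, array becomes [14, 18, 2, 16, 13, 26, 35, 37, 26]

Place pivot at position 6: [14, 18, 2, 16, 13, 26, 26, 37, 35]
Pivot position: 6

After partitioning with pivot 26, the array becomes [14, 18, 2, 16, 13, 26, 26, 37, 35]. The pivot is placed at index 6. All elements to the left of the pivot are <= 26, and all elements to the right are > 26.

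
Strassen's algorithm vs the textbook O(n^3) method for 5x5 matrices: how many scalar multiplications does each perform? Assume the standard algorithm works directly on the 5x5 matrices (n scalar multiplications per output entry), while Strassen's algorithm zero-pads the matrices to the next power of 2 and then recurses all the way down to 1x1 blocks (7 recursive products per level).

Matrix multiplication for 5x5 matrices:

Strassen's algorithm requires power-of-2 dimensions. Pad 5x5 to 8x8 (next power of 2).

Standard algorithm: 5^3 = 125 multiplications
Strassen's algorithm: 7^(log2(8)) = 7^3 = 343 multiplications
Difference: 125 - 343 = -218 (Strassen uses MORE here due to padding overhead — for small or just-over-power-of-2 n, padding can outweigh the per-level savings)

Standard: 125 multiplications (5^3). Strassen: 343 multiplications (7^3, after padding to 8x8). Strassen reduces 8 recursive multiplications to 7 at each level.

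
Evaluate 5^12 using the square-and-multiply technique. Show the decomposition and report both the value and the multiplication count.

Computing 5^12 by squaring (build up from 5^1; each line after the first costs one multiplication):

5^1 = 5
5^2 = (5^1)^2 = 5^2 = 25
5^3 = 5 * 5^2 = 5 * 25 = 125
5^6 = (5^3)^2 = 125^2 = 15625
5^12 = (5^6)^2 = 15625^2 = 244140625

Result: 244140625
Multiplications needed: 4 (4 lines after 5^1)

5^12 = 244140625. Using exponentiation by squaring, this requires 4 multiplications. The key idea: if the exponent is even, square the half-power; if odd, multiply by the base once.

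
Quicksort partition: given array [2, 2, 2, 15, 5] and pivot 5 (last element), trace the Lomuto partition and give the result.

Lomuto partition with pivot = 5:

Initial array: [2, 2, 2, 15, 5]

arr[0]=2 <= 5: swap with position 0, array becomes [2, 2, 2, 15, 5]
arr[1]=2 <= 5: swap with position 1, array becomes [2, 2, 2, 15, 5]
arr[2]=2 <= 5: swap with position 2, array becomes [2, 2, 2, 15, 5]
arr[3]=15 > 5: no swap

Place pivot at position 3: [2, 2, 2, 5, 15]
Pivot position: 3

After partitioning with pivot 5, the array becomes [2, 2, 2, 5, 15]. The pivot is placed at index 3. All elements to the left of the pivot are <= 5, and all elements to the right are > 5.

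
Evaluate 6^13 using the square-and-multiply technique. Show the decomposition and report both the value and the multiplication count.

Computing 6^13 by squaring (build up from 6^1; each line after the first costs one multiplication):

6^1 = 6
6^2 = (6^1)^2 = 6^2 = 36
6^3 = 6 * 6^2 = 6 * 36 = 216
6^6 = (6^3)^2 = 216^2 = 46656
6^12 = (6^6)^2 = 46656^2 = 2176782336
6^13 = 6 * 6^12 = 6 * 2176782336 = 13060694016

Result: 13060694016
Multiplications needed: 5 (5 lines after 6^1)

6^13 = 13060694016. Using exponentiation by squaring, this requires 5 multiplications. The key idea: if the exponent is even, square the half-power; if odd, multiply by the base once.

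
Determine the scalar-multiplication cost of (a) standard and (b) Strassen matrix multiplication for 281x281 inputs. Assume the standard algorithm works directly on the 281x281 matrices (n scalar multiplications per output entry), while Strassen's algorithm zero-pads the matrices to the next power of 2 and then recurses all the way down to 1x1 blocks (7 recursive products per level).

Matrix multiplication for 281x281 matrices:

Strassen's algorithm requires power-of-2 dimensions. Pad 281x281 to 512x512 (next power of 2).

Standard algorithm: 281^3 = 22188041 multiplications
Strassen's algorithm: 7^(log2(512)) = 7^9 = 40353607 multiplications
Difference: 22188041 - 40353607 = -18165566 (Strassen uses MORE here due to padding overhead — for small or just-over-power-of-2 n, padding can outweigh the per-level savings)

Standard: 22188041 multiplications (281^3). Strassen: 40353607 multiplications (7^9, after padding to 512x512). Strassen reduces 8 recursive multiplications to 7 at each level.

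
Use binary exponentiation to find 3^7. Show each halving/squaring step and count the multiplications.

Computing 3^7 by squaring (build up from 3^1; each line after the first costs one multiplication):

3^1 = 3
3^2 = (3^1)^2 = 3^2 = 9
3^3 = 3 * 3^2 = 3 * 9 = 27
3^6 = (3^3)^2 = 27^2 = 729
3^7 = 3 * 3^6 = 3 * 729 = 2187

Result: 2187
Multiplications needed: 4 (4 lines after 3^1)

3^7 = 2187. Using exponentiation by squaring, this requires 4 multiplications. The key idea: if the exponent is even, square the half-power; if odd, multiply by the base once.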